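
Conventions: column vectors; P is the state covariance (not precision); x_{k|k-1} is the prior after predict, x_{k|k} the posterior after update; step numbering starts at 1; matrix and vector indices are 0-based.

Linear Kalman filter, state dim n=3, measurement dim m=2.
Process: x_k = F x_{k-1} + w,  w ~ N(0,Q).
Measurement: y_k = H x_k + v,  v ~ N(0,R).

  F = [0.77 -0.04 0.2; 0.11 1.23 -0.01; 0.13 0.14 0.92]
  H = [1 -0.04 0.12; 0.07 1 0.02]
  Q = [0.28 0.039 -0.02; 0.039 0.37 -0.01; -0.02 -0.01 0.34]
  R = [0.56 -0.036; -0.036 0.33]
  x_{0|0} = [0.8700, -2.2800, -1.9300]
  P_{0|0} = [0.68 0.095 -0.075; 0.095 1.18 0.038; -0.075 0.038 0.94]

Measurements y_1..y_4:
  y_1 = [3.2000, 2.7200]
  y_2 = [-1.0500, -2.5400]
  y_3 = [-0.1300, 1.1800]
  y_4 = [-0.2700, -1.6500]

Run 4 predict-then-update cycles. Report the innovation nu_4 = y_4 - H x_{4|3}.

step 1: x^-=[0.3751, -2.6894, -1.9817]  P^-=[0.6931 0.1345 0.1688; 0.1345 2.1885 0.2464; 0.1688 0.2464 1.1655]  S=[1.3008 0.0961; 0.0961 2.5515]  K=[0.5404 0.0527; -0.0049 0.8635; 0.2222 0.1020]  nu=[2.9551, 5.4228]  x^+=[2.2578, 1.9787, -0.7723]  P^+=[0.3007 -0.0230 -0.0075; -0.0230 0.2867 0.0048; -0.0075 0.0048 1.0705]
step 2: x^-=[1.5049, 2.6899, -0.1400]  P^-=[0.5006 0.0276 0.1975; 0.0276 0.8011 0.0344; 0.1975 0.0344 1.2553]  S=[1.1248 0.0073; 0.0073 1.1399]  K=[0.4648 0.0555; -0.0048 0.7051; 0.3079 0.0624]  nu=[-2.4305, -5.3325]  x^+=[0.0794, -1.0585, -1.2210]  P^+=[0.2537 -0.0168 0.0323; -0.0168 0.2344 -0.0156; 0.0323 -0.0156 1.1440]
step 3: x^-=[-0.1407, -1.2811, -1.2612]  P^-=[0.4878 0.0274 0.2367; 0.0274 0.7235 0.0061; 0.2367 0.0061 1.3202]  S=[1.1225 0.0072; 0.0072 1.0612]  K=[0.4585 0.0594; -0.0051 0.6838; 0.3515 0.0438]  nu=[0.1108, 2.4961]  x^+=[0.0583, 0.4251, -1.1128]  P^+=[0.2477 -0.0153 0.0527; -0.0153 0.2274 -0.0255; 0.0527 -0.0255 1.1793]
step 4: x^-=[-0.1947, 0.5405, -0.9567]  P^-=[0.4920 0.0265 0.2579; 0.0265 0.7135 -0.0043; 0.2579 -0.0043 1.3523]  S=[1.1324 0.0064; 0.0064 1.0507]  K=[0.4605 0.0601; -0.0061 0.6808; 0.3710 0.0365]  nu=[0.0611, -2.1577]  x^+=[-0.2962, -0.9289, -1.0129]  P^+=[0.2477 -0.0153 0.0619; -0.0153 0.2265 -0.0295; 0.0619 -0.0295 1.1949]

innov = [0.0611, -2.1577]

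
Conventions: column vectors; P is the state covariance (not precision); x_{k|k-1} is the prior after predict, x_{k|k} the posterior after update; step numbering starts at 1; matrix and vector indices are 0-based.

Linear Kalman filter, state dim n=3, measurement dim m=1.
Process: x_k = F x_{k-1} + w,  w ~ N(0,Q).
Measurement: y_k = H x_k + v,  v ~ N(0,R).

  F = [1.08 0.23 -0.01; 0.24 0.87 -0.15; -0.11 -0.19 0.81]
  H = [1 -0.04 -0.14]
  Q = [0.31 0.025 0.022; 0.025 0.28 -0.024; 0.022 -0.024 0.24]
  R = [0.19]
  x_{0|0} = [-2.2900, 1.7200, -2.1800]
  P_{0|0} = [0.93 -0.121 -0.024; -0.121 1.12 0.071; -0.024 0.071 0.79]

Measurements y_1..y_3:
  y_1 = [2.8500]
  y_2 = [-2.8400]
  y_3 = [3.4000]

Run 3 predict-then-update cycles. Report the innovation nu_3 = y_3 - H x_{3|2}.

step 1: x^-=[-2.0558, 1.2738, -1.8407]  P^-=[1.3942 0.3719 -0.1236; 0.3719 1.1317 -0.2656; -0.1236 -0.2656 0.7874]  S=[1.6033]  K=[0.8711; 0.2269; -0.1392]  nu=[4.6991]  x^+=[2.0374, 2.3400, -2.4949]  P^+=[0.1776 0.0550 0.0708; 0.0550 1.0492 -0.2149; 0.0708 -0.2149 0.7563]
step 2: x^-=[2.7636, 2.8990, -2.6896]  P^-=[0.5995 0.3345 -0.0422; 0.3345 1.1753 -0.4444; -0.0422 -0.4444 0.8321]  S=[0.7878]  K=[0.7515; 0.4439; -0.1788]  nu=[-5.8642]  x^+=[-1.6436, 0.2961, -1.6409]  P^+=[0.1546 0.0717 0.0637; 0.0717 1.0201 -0.3819; 0.0637 -0.3819 0.8069]
step 3: x^-=[-1.6905, 0.1093, -1.2046]  P^-=[0.5803 0.3477 -0.0801; 0.3477 1.2042 -0.5715; -0.0801 -0.5715 0.9173]  S=[0.7784]  K=[0.7420; 0.4876; -0.2385]  nu=[4.9262]  x^+=[1.9650, 2.5114, -2.3794]  P^+=[0.1517 0.0661 0.0577; 0.0661 1.0192 -0.4809; 0.0577 -0.4809 0.8730]

innov = [4.9262]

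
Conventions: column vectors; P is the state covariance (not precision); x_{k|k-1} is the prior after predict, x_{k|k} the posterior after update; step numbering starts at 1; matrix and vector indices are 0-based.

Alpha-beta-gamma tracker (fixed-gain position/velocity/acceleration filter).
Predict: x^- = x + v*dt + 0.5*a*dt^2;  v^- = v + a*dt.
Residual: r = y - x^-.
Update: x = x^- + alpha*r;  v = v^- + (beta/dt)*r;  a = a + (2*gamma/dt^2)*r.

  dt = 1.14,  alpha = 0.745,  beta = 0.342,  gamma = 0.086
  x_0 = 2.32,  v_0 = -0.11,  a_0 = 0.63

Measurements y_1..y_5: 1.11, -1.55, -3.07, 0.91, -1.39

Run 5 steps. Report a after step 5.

a_post = 0.1639

step 1: x_pred=2.6040  r=-1.4940  x^+=1.4910  v^+=0.1600  a^+=0.4323
step 2: x_pred=1.9543  r=-3.5043  x^+=-0.6564  v^+=-0.3985  a^+=-0.0315
step 3: x_pred=-1.1312  r=-1.9388  x^+=-2.5756  v^+=-1.0161  a^+=-0.2881
step 4: x_pred=-3.9211  r=4.8311  x^+=-0.3219  v^+=0.1048  a^+=0.3513
step 5: x_pred=0.0258  r=-1.4158  x^+=-1.0290  v^+=0.0805  a^+=0.1639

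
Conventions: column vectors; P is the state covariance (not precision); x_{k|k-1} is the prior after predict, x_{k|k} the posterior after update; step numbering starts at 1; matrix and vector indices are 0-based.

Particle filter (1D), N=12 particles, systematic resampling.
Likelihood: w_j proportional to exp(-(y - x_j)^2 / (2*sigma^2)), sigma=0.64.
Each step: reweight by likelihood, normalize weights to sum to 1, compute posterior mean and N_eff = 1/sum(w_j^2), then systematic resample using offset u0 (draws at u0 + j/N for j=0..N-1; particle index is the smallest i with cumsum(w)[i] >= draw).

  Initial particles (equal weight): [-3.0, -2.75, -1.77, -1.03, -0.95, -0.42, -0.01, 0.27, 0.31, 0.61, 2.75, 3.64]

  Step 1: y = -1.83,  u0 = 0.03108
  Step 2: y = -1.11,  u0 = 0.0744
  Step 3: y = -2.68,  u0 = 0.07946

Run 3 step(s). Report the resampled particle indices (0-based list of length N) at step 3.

step 1: w=[0.0752, 0.1423, 0.3981, 0.1831, 0.1554, 0.0353, 0.0070, 0.0018, 0.0015, 0.0003, 0.0000, 0.0000]  mean=-1.6715  Neff=4.1091  idx=[0, 1, 1, 2, 2, 2, 2, 2, 3, 3, 4, 4]
step 2: w=[0.0018, 0.0054, 0.0054, 0.0846, 0.0846, 0.0846, 0.0846, 0.0846, 0.1428, 0.1428, 0.1395, 0.1395]  mean=-1.3427  Neff=8.6574  idx=[3, 4, 5, 6, 7, 8, 8, 9, 10, 10, 11, 11]
step 3: w=[0.1792, 0.1792, 0.1792, 0.1792, 0.1792, 0.0177, 0.0177, 0.0177, 0.0128, 0.0128, 0.0128, 0.0128]  mean=-1.6888  Neff=6.1699  idx=[0, 0, 1, 1, 2, 2, 3, 3, 4, 4, 5, 11]

resampled_idx = [0, 0, 1, 1, 2, 2, 3, 3, 4, 4, 5, 11]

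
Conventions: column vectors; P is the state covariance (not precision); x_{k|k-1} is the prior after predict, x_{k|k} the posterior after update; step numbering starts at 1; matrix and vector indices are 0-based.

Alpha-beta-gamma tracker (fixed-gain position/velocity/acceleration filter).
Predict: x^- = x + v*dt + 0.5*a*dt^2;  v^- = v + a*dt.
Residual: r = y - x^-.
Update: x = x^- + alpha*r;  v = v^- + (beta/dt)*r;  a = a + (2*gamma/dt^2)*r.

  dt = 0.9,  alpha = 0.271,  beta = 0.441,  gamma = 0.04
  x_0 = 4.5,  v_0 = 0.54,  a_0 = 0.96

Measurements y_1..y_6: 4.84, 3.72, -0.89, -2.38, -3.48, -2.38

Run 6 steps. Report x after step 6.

x_post = -6.9449

step 1: x_pred=5.3748  r=-0.5348  x^+=5.2299  v^+=1.1419  a^+=0.9072
step 2: x_pred=6.6250  r=-2.9050  x^+=5.8378  v^+=0.5349  a^+=0.6203
step 3: x_pred=6.5704  r=-7.4604  x^+=4.5486  v^+=-2.5624  a^+=-0.1166
step 4: x_pred=2.1953  r=-4.5753  x^+=0.9554  v^+=-4.9092  a^+=-0.5684
step 5: x_pred=-3.6931  r=0.2131  x^+=-3.6354  v^+=-5.3164  a^+=-0.5474
step 6: x_pred=-8.6418  r=6.2618  x^+=-6.9449  v^+=-2.7407  a^+=0.0711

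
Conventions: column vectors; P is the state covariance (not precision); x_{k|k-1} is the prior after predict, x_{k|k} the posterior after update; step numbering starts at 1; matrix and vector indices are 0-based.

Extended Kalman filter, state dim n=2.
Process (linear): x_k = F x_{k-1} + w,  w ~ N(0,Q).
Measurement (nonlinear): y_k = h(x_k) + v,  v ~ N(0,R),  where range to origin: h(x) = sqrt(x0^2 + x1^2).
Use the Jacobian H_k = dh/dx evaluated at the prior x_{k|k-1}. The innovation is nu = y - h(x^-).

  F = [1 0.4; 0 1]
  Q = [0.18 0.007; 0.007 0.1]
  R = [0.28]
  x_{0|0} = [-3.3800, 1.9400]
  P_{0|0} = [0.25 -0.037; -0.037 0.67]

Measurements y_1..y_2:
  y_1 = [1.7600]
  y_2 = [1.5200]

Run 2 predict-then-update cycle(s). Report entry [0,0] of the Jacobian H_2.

H_jac[0,0] = -0.7423

step 1: x^-=[-2.6040, 1.9400]  P^-=[0.5076 0.2380; 0.2380 0.7700]  H_jac=[-0.8019 0.5974]  S=[0.6532]  K=[-0.4055; 0.4121]  nu=[-1.4872]  x^+=[-2.0010, 1.3272]  P^+=[0.4002 0.3471; 0.3471 0.6591]
step 2: x^-=[-1.4701, 1.3272]  P^-=[0.9634 0.6178; 0.6178 0.7591]  H_jac=[-0.7423 0.6701]  S=[0.5371]  K=[-0.5606; 0.0933]  nu=[-0.4605]  x^+=[-1.2119, 1.2842]  P^+=[0.7946 0.6459; 0.6459 0.7544]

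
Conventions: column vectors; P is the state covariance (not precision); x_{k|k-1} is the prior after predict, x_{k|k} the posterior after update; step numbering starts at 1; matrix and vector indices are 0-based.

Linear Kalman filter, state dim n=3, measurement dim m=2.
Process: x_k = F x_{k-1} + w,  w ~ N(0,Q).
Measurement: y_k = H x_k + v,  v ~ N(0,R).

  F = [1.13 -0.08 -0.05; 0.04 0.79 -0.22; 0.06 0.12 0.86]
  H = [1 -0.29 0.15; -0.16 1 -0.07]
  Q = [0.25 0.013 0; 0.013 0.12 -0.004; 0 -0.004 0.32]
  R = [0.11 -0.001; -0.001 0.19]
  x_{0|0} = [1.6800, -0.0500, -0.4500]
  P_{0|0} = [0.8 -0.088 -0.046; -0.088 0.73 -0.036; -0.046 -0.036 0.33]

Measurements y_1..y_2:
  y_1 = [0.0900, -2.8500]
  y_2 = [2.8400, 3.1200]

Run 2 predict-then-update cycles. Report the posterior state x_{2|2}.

x_post = [2.6913, 1.1876, -1.5370]

step 1: x^-=[1.9249, 0.1267, -0.2922]  P^-=[1.2978 -0.0593 -0.0203; -0.0593 0.6006 -0.0244; -0.0203 -0.0244 0.5640]  S=[1.5015 -0.4531; -0.4531 0.8485]  K=[0.9291 0.1831; 0.0711 0.7590; 0.0309 -0.0549]  nu=[-1.7543, -2.6892]  x^+=[-0.1974, -2.0389, -0.1988]  P^+=[0.1275 0.0490 -0.0755; 0.0490 0.1531 0.0165; -0.0755 0.0165 0.5585]
step 2: x^-=[-0.0500, -1.5749, -0.4275]  P^-=[0.4150 0.0774 -0.0848; 0.0774 0.2415 -0.0831; -0.0848 -0.0831 0.7320]  S=[0.4987 -0.0703; -0.0703 0.4307]  K=[0.7853 0.1675; 0.0682 0.5566; 0.0602 -0.2705]  nu=[2.4974, 4.6570]  x^+=[2.6913, 1.1876, -1.5370]  P^+=[0.1139 0.0420 -0.1031; 0.0420 0.1111 -0.0192; -0.1031 -0.0192 0.6964]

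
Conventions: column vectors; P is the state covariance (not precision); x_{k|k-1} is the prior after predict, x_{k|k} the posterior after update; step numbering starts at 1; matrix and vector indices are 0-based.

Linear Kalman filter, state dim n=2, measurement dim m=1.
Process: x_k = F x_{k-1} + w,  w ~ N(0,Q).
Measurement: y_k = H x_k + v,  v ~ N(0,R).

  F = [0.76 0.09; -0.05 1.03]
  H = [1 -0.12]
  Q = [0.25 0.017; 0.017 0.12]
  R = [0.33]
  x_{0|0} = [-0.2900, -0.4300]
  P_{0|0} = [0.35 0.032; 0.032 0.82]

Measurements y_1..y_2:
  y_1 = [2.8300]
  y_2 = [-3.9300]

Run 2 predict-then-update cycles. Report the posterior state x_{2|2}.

x_post = [-1.6175, -0.9363]

step 1: x^-=[-0.2591, -0.4284]  P^-=[0.4632 0.1046; 0.1046 0.9875]  S=[0.7823]  K=[0.5760; -0.0177]  nu=[3.0377]  x^+=[1.4907, -0.4823]  P^+=[0.2036 0.1126; 0.1126 0.9873]
step 2: x^-=[1.0895, -0.5713]  P^-=[0.3910 0.1884; 0.1884 1.1563]  S=[0.6924]  K=[0.5320; 0.0717]  nu=[-5.0881]  x^+=[-1.6175, -0.9363]  P^+=[0.1950 0.1620; 0.1620 1.1527]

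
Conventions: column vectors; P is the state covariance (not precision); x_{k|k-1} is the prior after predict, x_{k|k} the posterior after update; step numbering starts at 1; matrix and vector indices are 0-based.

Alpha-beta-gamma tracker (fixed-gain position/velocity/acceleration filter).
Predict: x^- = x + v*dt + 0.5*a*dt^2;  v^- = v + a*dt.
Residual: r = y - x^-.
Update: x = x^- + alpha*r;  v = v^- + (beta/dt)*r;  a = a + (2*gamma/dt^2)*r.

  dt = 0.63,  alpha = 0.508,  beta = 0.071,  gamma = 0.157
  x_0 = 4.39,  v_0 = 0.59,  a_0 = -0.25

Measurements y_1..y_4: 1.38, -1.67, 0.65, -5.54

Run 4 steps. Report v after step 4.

step 1: x_pred=4.7121  r=-3.3321  x^+=3.0194  v^+=0.0570  a^+=-2.8861
step 2: x_pred=2.4825  r=-4.1525  x^+=0.3730  v^+=-2.2293  a^+=-6.1713
step 3: x_pred=-2.2561  r=2.9061  x^+=-0.7798  v^+=-5.7897  a^+=-3.8722
step 4: x_pred=-5.1957  r=-0.3443  x^+=-5.3706  v^+=-8.2680  a^+=-4.1446

v_post = -8.2680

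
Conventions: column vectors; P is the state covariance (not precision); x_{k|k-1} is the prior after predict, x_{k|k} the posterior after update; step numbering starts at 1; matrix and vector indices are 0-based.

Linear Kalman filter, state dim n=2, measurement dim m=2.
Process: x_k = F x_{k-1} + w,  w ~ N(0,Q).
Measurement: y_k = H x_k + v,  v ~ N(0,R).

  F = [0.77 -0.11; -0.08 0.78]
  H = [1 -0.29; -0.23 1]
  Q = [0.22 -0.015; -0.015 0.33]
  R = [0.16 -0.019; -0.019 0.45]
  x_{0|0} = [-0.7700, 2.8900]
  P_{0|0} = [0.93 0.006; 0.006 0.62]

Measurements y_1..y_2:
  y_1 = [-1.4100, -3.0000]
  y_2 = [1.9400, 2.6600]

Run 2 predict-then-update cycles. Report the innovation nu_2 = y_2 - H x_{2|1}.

innov = [2.7184, 3.0311]

step 1: x^-=[-0.9108, 2.3158]  P^-=[0.7779 -0.1218; -0.1218 0.7124]  S=[1.0685 -0.5345; -0.5345 1.2596]  K=[0.8146 0.1069; -0.0169 0.5806]  nu=[0.1724, -5.5253]  x^+=[-1.3609, -0.8953]  P^+=[0.1476 0.0666; 0.0666 0.2769]
step 2: x^-=[-0.9494, -0.5895]  P^-=[0.2996 -0.0073; -0.0073 0.4911]  S=[0.5051 -0.2381; -0.2381 0.9603]  K=[0.6340 0.0779; -0.0617 0.4979]  nu=[2.7184, 3.0311]  x^+=[1.0100, 0.7518]  P^+=[0.1142 0.0493; 0.0493 0.2365]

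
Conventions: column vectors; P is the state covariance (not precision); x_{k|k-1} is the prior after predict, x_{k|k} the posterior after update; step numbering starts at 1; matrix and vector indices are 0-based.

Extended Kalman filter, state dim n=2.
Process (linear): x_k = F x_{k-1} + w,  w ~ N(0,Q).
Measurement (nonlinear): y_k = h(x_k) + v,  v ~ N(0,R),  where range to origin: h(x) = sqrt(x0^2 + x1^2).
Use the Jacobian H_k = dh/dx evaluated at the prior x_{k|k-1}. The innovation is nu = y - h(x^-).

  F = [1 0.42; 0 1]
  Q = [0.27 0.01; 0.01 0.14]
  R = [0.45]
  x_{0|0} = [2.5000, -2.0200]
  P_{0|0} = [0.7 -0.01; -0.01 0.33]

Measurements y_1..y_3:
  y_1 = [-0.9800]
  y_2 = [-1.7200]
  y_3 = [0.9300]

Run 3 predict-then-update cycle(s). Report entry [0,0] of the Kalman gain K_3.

K[0,0] = 0.6502

step 1: x^-=[1.6516, -2.0200]  P^-=[1.0198 0.1386; 0.1386 0.4700]  H_jac=[0.6330 -0.7742]  S=[1.0045]  K=[0.5358; -0.2749]  nu=[-3.5892]  x^+=[-0.2716, -1.0333]  P^+=[0.7314 0.2866; 0.2866 0.3941]
step 2: x^-=[-0.7056, -1.0333]  P^-=[1.3116 0.4621; 0.4621 0.5341]  H_jac=[-0.5639 -0.8258]  S=[1.6618]  K=[-0.6748; -0.4222]  nu=[-2.9712]  x^+=[1.2992, 0.2212]  P^+=[0.5551 -0.0114; -0.0114 0.2378]
step 3: x^-=[1.3922, 0.2212]  P^-=[0.8575 0.0985; 0.0985 0.3778]  H_jac=[0.9876 0.1570]  S=[1.3262]  K=[0.6502; 0.1181]  nu=[-0.4796]  x^+=[1.0803, 0.1646]  P^+=[0.2968 -0.0033; -0.0033 0.3593]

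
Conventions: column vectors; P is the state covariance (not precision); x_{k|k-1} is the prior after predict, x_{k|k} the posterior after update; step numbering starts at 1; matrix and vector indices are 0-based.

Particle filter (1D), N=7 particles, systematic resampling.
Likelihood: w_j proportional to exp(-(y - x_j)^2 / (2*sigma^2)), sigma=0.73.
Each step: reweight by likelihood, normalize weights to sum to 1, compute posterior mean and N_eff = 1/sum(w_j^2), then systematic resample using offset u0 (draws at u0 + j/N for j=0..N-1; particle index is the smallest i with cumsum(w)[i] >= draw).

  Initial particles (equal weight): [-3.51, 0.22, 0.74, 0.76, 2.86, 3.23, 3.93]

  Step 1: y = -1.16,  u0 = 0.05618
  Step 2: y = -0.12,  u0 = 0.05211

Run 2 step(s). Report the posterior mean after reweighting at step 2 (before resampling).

step 1: w=[0.0236, 0.7026, 0.1418, 0.1320, 0.0000, 0.0000, 0.0000]  mean=0.2771  Neff=1.8806  idx=[1, 1, 1, 1, 1, 2, 3]
step 2: w=[0.1640, 0.1640, 0.1640, 0.1640, 0.1640, 0.0913, 0.0884]  mean=0.3152  Neff=6.6348  idx=[0, 1, 2, 2, 3, 4, 5]

post_mean = 0.3152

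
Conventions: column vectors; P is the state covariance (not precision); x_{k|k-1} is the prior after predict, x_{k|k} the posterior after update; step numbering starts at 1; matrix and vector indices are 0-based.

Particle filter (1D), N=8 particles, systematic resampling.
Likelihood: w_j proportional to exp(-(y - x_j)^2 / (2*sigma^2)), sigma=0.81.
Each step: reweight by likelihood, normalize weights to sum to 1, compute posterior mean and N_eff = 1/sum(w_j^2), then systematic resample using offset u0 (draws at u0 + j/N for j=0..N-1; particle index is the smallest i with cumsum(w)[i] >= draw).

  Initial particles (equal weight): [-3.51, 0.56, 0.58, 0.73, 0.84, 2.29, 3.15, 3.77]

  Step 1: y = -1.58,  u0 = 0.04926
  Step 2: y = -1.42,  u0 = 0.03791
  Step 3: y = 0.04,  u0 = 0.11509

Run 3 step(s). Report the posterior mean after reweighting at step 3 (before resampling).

step 1: w=[0.4000, 0.2086, 0.1953, 0.1172, 0.0788, 0.0001, 0.0000, 0.0000]  mean=-1.0221  Neff=3.8223  idx=[0, 0, 0, 1, 1, 2, 2, 4]
step 2: w=[0.1107, 0.1107, 0.1107, 0.1558, 0.1558, 0.1466, 0.1466, 0.0630]  mean=-0.7686  Neff=7.5599  idx=[0, 1, 2, 3, 4, 5, 5, 6]
step 3: w=[0.0000, 0.0000, 0.0000, 0.2019, 0.2019, 0.1987, 0.1987, 0.1987]  mean=0.5717  Neff=5.0002  idx=[3, 4, 4, 5, 6, 6, 7, 7]

post_mean = 0.5717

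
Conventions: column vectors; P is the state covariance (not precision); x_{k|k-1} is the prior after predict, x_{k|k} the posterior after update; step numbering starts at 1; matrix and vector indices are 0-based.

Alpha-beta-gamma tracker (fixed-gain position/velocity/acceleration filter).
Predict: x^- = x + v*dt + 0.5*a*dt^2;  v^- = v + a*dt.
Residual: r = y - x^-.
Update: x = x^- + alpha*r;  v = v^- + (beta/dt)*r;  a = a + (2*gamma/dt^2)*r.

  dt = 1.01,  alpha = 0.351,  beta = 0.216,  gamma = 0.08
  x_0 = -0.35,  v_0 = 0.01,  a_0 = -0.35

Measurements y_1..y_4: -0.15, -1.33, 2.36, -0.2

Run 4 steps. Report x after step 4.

x_post = -0.3176

step 1: x_pred=-0.5184  r=0.3684  x^+=-0.3891  v^+=-0.2647  a^+=-0.2922
step 2: x_pred=-0.8055  r=-0.5245  x^+=-0.9896  v^+=-0.6720  a^+=-0.3745
step 3: x_pred=-1.8593  r=4.2193  x^+=-0.3784  v^+=-0.1479  a^+=0.2873
step 4: x_pred=-0.3812  r=0.1812  x^+=-0.3176  v^+=0.1810  a^+=0.3157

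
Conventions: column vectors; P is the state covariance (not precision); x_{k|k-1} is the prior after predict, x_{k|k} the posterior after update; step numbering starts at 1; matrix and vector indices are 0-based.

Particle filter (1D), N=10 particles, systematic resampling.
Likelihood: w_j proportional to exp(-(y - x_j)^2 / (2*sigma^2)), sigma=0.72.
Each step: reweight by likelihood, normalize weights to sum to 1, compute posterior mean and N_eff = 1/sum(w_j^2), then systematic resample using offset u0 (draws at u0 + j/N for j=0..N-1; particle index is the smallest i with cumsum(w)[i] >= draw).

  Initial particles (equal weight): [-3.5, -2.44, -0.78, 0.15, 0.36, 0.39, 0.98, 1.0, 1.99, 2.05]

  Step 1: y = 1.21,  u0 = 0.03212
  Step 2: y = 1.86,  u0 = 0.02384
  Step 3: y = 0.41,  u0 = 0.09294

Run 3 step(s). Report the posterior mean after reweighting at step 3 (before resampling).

step 1: w=[0.0000, 0.0000, 0.0050, 0.0777, 0.1145, 0.1201, 0.2183, 0.2202, 0.1278, 0.1163]  mean=1.0227  Neff=6.2651  idx=[3, 4, 5, 6, 6, 6, 7, 7, 8, 9]
step 2: w=[0.0128, 0.0246, 0.0268, 0.1019, 0.1019, 0.1019, 0.1054, 0.1054, 0.2116, 0.2077]  mean=1.3786  Neff=7.0033  idx=[1, 3, 4, 5, 6, 7, 8, 8, 9, 9]
step 3: w=[0.2016, 0.1477, 0.1477, 0.1477, 0.1444, 0.1444, 0.0182, 0.0182, 0.0151, 0.0151]  mean=0.9299  Neff=6.7166  idx=[0, 0, 1, 2, 2, 3, 4, 5, 5, 9]

post_mean = 0.9299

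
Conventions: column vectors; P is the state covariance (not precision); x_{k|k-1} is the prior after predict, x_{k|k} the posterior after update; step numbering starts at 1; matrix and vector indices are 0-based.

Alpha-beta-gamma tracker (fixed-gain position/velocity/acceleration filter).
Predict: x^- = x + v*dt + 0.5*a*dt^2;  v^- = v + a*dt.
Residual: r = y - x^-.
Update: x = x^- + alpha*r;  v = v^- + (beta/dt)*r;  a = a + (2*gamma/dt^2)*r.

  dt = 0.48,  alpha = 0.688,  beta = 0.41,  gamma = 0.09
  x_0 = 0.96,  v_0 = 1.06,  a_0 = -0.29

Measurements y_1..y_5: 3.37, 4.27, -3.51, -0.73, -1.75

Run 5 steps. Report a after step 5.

a_post = -2.0543

step 1: x_pred=1.4354  r=1.9346  x^+=2.7664  v^+=2.5733  a^+=1.2214
step 2: x_pred=4.1423  r=0.1277  x^+=4.2302  v^+=3.2686  a^+=1.3212
step 3: x_pred=5.9513  r=-9.4613  x^+=-0.5581  v^+=-4.1787  a^+=-6.0705
step 4: x_pred=-3.2632  r=2.5332  x^+=-1.5203  v^+=-4.9288  a^+=-4.0914
step 5: x_pred=-4.3575  r=2.6075  x^+=-2.5635  v^+=-4.6654  a^+=-2.0543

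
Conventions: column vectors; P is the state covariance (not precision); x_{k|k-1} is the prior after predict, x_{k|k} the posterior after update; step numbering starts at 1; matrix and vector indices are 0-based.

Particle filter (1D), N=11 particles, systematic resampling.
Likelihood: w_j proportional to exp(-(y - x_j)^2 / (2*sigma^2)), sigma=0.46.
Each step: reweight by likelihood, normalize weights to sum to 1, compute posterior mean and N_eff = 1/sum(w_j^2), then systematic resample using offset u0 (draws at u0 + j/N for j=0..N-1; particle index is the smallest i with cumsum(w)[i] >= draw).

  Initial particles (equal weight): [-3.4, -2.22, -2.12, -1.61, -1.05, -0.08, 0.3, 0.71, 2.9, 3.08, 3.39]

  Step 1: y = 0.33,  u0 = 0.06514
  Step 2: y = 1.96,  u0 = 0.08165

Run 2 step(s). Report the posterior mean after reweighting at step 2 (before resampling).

step 1: w=[0.0000, 0.0000, 0.0000, 0.0001, 0.0046, 0.2810, 0.4171, 0.2972, 0.0000, 0.0000, 0.0000]  mean=0.3087  Neff=2.9301  idx=[5, 5, 5, 6, 6, 6, 6, 6, 7, 7, 7]
step 2: w=[0.0007, 0.0007, 0.0007, 0.0181, 0.0181, 0.0181, 0.0181, 0.0181, 0.3026, 0.3026, 0.3026]  mean=0.6715  Neff=3.6189  idx=[7, 8, 8, 8, 9, 9, 9, 10, 10, 10, 10]

post_mean = 0.6715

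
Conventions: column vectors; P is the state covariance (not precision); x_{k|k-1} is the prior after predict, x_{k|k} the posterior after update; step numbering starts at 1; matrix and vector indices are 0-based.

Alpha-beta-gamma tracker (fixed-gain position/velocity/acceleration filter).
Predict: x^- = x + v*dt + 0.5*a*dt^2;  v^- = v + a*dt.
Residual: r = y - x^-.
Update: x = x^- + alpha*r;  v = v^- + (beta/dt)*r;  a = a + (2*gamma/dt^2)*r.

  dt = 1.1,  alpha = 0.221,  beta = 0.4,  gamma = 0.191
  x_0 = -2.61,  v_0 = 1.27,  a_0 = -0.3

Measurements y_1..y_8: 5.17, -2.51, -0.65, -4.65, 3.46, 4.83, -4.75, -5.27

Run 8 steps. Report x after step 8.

step 1: x_pred=-1.3945  r=6.5645  x^+=0.0563  v^+=3.3271  a^+=1.7724
step 2: x_pred=4.7884  r=-7.2984  x^+=3.1754  v^+=2.6228  a^+=-0.5317
step 3: x_pred=5.7389  r=-6.3889  x^+=4.3269  v^+=-0.2853  a^+=-2.5487
step 4: x_pred=2.4712  r=-7.1212  x^+=0.8974  v^+=-5.6783  a^+=-4.7968
step 5: x_pred=-8.2508  r=11.7108  x^+=-5.6627  v^+=-6.6964  a^+=-1.0997
step 6: x_pred=-13.6940  r=18.5240  x^+=-9.6002  v^+=-1.1700  a^+=4.7484
step 7: x_pred=-8.0145  r=3.2645  x^+=-7.2930  v^+=5.2403  a^+=5.7790
step 8: x_pred=1.9676  r=-7.2376  x^+=0.3681  v^+=8.9653  a^+=3.4941

x_post = 0.3681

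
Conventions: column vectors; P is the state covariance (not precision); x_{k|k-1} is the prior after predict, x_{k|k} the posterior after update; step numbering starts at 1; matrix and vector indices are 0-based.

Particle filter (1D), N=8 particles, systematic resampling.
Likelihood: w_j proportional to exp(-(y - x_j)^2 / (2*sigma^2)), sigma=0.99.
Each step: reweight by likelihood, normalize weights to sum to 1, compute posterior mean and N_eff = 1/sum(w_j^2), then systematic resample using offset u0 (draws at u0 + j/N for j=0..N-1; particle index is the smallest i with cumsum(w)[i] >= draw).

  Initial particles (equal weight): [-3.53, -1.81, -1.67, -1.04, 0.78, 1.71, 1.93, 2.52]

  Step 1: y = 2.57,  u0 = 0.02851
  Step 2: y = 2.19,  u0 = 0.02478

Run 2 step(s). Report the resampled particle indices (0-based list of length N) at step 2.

resampled_idx = [0, 1, 2, 3, 4, 5, 6, 7]

step 1: w=[0.0000, 0.0000, 0.0000, 0.0005, 0.0724, 0.2547, 0.3014, 0.3709]  mean=2.0079  Neff=3.3495  idx=[4, 5, 5, 6, 6, 7, 7, 7]
step 2: w=[0.0525, 0.1287, 0.1287, 0.1398, 0.1398, 0.1369, 0.1369, 0.1369]  mean=2.0553  Neff=7.6250  idx=[0, 1, 2, 3, 4, 5, 6, 7]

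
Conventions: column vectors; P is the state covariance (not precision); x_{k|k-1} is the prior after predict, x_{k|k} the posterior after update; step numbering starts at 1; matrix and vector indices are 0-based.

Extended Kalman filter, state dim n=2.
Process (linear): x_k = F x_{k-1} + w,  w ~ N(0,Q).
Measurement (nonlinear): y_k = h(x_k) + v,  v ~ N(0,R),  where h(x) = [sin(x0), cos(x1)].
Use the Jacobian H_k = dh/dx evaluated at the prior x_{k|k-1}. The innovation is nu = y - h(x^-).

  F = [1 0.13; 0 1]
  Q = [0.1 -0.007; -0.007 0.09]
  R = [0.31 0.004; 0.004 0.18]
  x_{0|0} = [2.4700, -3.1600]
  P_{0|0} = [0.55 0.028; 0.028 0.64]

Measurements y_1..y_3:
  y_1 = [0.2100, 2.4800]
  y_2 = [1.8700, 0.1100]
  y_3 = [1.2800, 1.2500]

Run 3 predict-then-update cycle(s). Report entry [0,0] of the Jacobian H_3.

step 1: x^-=[2.0592, -3.1600]  P^-=[0.6681 0.1042; 0.1042 0.7300]  H_jac=[-0.4692 0.0000; 0.0000 -0.0184]  S=[0.4571 0.0049; 0.0049 0.1802]  K=[-0.6859 0.0080; -0.1062 -0.0717]  nu=[-0.6731, 3.4798]  x^+=[2.5487, -3.3379]  P^+=[0.4531 0.0708; 0.0708 0.7238]
step 2: x^-=[2.1148, -3.3379]  P^-=[0.5837 0.1579; 0.1579 0.8138]  H_jac=[-0.5176 0.0000; 0.0000 -0.1950]  S=[0.4664 0.0199; 0.0199 0.2110]  K=[-0.6442 -0.0851; -0.1436 -0.7388]  nu=[1.0144, 1.0908]  x^+=[1.3686, -4.2895]  P^+=[0.3865 0.0917; 0.0917 0.6848]
step 3: x^-=[0.8109, -4.2895]  P^-=[0.5219 0.1738; 0.1738 0.7748]  H_jac=[0.6888 0.0000; 0.0000 -0.9119]  S=[0.5576 -0.1051; -0.1051 0.8243]  K=[0.6234 -0.1127; 0.0543 -0.8502]  nu=[0.5551, 1.6604]  x^+=[0.9699, -5.6711]  P^+=[0.2799 0.0195; 0.0195 0.1676]

H_jac[0,0] = 0.6888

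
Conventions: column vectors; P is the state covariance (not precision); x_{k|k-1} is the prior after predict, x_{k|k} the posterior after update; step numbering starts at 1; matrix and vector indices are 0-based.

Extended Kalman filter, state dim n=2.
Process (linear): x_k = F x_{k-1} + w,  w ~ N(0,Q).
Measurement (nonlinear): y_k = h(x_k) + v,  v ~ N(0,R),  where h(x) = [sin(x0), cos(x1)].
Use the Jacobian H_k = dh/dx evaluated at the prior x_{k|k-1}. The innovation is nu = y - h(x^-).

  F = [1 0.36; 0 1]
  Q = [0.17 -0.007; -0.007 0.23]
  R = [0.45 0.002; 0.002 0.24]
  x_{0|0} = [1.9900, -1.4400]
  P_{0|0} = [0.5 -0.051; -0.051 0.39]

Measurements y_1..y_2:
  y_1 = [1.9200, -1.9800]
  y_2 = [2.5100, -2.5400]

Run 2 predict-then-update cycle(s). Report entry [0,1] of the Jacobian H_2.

step 1: x^-=[1.4716, -1.4400]  P^-=[0.6838 0.0824; 0.0824 0.6200]  H_jac=[0.0990 0.0000; 0.0000 0.9915]  S=[0.4567 0.0101; 0.0101 0.8495]  K=[0.1462 0.0944; 0.0019 0.7236]  nu=[0.9249, -2.1104]  x^+=[1.4075, -2.9654]  P^+=[0.6662 0.0232; 0.0232 0.1752]
step 2: x^-=[0.3400, -2.9654]  P^-=[0.8756 0.0792; 0.0792 0.4052]  H_jac=[0.9428 0.0000; 0.0000 0.1753]  S=[1.2282 0.0151; 0.0151 0.2524]  K=[0.6719 0.0148; 0.0574 0.2779]  nu=[2.1765, -1.5555]  x^+=[1.7793, -3.2727]  P^+=[0.3207 0.0280; 0.0280 0.3812]

H_jac[0,1] = 0.0000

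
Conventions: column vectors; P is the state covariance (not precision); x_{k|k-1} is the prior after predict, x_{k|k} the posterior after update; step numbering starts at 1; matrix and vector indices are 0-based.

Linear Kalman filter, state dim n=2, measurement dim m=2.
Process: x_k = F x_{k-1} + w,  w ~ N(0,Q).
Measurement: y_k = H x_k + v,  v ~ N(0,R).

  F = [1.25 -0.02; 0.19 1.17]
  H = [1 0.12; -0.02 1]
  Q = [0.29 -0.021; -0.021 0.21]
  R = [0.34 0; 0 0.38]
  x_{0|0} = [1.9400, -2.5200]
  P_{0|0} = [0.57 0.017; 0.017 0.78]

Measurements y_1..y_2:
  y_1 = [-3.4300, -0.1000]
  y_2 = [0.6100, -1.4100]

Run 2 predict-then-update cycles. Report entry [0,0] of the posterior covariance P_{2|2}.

step 1: x^-=[2.4754, -2.5798]  P^-=[1.1801 0.1209; 0.1209 1.3059]  S=[1.5679 0.2537; 0.2537 1.6815]  K=[0.7714 -0.0585; 0.0529 0.7672]  nu=[-5.5958, 2.5293]  x^+=[-1.9891, -0.9354]  P^+=[0.2643 -0.0170; -0.0170 0.2912]
step 2: x^-=[-2.4677, -1.4724]  P^-=[0.7039 0.0102; 0.0102 0.6106]  S=[1.0552 0.0694; 0.0694 0.9905]  K=[0.6716 -0.0509; 0.0388 0.6136]  nu=[3.2543, 0.0130]  x^+=[-0.2826, -1.3382]  P^+=[0.2301 -0.0148; -0.0148 0.2329]

P_post[0,0] = 0.2301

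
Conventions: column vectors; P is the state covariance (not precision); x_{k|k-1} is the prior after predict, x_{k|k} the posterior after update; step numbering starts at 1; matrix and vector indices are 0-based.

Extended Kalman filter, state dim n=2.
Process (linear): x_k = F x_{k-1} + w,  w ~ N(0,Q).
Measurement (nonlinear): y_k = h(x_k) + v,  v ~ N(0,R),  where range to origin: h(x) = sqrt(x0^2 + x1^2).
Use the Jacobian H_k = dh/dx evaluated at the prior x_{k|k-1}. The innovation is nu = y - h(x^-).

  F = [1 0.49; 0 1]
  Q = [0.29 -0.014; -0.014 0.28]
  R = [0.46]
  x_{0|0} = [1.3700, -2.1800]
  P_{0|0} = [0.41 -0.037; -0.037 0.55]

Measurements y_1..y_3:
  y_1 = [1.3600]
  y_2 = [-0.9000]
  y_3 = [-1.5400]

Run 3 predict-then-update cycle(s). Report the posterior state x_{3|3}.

step 1: x^-=[0.3018, -2.1800]  P^-=[0.7958 0.2185; 0.2185 0.8300]  H_jac=[0.1371 -0.9906]  S=[1.2300]  K=[-0.0872; -0.6441]  nu=[-0.8408]  x^+=[0.3752, -1.6385]  P^+=[0.7864 0.1494; 0.1494 0.3198]
step 2: x^-=[-0.4277, -1.6385]  P^-=[1.2996 0.2921; 0.2921 0.5998]  H_jac=[-0.2526 -0.9676]  S=[1.2472]  K=[-0.4898; -0.5245]  nu=[-2.5934]  x^+=[0.8425, -0.2783]  P^+=[1.0004 -0.0283; -0.0283 0.2567]
step 3: x^-=[0.7061, -0.2783]  P^-=[1.3243 0.0835; 0.0835 0.5367]  H_jac=[0.9303 -0.3667]  S=[1.6214]  K=[0.7410; -0.0735]  nu=[-2.2990]  x^+=[-0.9974, -0.1094]  P^+=[0.4341 0.1718; 0.1718 0.5280]

x_post = [-0.9974, -0.1094]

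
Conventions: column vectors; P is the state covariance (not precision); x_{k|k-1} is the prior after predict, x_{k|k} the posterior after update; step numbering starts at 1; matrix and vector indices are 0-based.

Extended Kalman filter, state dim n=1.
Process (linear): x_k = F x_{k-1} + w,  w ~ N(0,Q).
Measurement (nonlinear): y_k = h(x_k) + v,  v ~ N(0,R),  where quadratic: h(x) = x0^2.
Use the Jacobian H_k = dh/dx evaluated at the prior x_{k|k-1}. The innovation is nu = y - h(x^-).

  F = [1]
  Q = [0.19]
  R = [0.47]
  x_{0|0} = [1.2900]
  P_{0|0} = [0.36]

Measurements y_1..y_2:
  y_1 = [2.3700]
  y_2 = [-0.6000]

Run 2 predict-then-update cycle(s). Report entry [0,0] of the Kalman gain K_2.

step 1: x^-=[1.2900]  P^-=[0.5500]  H_jac=[2.5800]  S=[4.1310]  K=[0.3435]  nu=[0.7059]  x^+=[1.5325]  P^+=[0.0626]
step 2: x^-=[1.5325]  P^-=[0.2526]  H_jac=[3.0650]  S=[2.8427]  K=[0.2723]  nu=[-2.9485]  x^+=[0.7295]  P^+=[0.0418]

K[0,0] = 0.2723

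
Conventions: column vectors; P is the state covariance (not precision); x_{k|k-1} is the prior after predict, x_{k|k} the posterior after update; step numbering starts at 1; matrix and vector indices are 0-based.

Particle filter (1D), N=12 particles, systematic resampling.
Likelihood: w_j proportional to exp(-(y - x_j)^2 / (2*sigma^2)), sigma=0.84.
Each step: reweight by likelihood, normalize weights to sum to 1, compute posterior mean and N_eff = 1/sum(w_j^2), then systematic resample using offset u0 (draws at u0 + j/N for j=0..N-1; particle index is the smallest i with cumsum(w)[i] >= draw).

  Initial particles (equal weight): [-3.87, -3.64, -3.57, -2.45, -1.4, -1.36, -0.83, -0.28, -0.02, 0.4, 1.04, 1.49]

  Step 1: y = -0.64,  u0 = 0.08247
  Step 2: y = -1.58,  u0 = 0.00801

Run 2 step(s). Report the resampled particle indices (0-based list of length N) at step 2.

resampled_idx = [0, 0, 1, 1, 2, 2, 3, 3, 4, 5, 6, 7]

step 1: w=[0.0001, 0.0004, 0.0005, 0.0207, 0.1399, 0.1459, 0.2053, 0.1921, 0.1604, 0.0979, 0.0285, 0.0085]  mean=-0.5943  Neff=6.3893  idx=[4, 5, 5, 6, 6, 6, 7, 7, 8, 8, 9, 11]
step 2: w=[0.1643, 0.1625, 0.1625, 0.1129, 0.1129, 0.1129, 0.0508, 0.0508, 0.0300, 0.0300, 0.0105, 0.0002]  mean=-0.9781  Neff=7.9954  idx=[0, 0, 1, 1, 2, 2, 3, 3, 4, 5, 6, 7]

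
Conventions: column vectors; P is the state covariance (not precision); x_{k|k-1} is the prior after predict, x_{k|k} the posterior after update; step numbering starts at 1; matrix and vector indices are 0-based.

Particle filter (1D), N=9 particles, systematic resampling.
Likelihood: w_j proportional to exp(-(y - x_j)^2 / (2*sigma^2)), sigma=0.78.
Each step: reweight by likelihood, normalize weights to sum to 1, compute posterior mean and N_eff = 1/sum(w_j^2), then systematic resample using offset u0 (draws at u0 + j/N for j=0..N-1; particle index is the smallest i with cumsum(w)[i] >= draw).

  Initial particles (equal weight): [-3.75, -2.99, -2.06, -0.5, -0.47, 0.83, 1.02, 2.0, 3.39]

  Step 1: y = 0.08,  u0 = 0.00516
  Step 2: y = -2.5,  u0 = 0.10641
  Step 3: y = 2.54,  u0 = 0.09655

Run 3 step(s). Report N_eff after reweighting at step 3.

N_eff = 1.9897

step 1: w=[0.0000, 0.0002, 0.0085, 0.2784, 0.2863, 0.2312, 0.1776, 0.0177, 0.0000]  mean=0.1169  Neff=4.0837  idx=[2, 3, 3, 4, 4, 4, 5, 5, 6]
step 2: w=[0.8286, 0.0363, 0.0363, 0.0329, 0.0329, 0.0329, 0.0001, 0.0001, 0.0000]  mean=-1.7893  Neff=1.4442  idx=[0, 0, 0, 0, 0, 0, 0, 2, 5]
step 3: w=[0.0000, 0.0000, 0.0000, 0.0000, 0.0000, 0.0000, 0.0000, 0.4627, 0.5371]  mean=-0.4842  Neff=1.9897  idx=[7, 7, 7, 7, 8, 8, 8, 8, 8]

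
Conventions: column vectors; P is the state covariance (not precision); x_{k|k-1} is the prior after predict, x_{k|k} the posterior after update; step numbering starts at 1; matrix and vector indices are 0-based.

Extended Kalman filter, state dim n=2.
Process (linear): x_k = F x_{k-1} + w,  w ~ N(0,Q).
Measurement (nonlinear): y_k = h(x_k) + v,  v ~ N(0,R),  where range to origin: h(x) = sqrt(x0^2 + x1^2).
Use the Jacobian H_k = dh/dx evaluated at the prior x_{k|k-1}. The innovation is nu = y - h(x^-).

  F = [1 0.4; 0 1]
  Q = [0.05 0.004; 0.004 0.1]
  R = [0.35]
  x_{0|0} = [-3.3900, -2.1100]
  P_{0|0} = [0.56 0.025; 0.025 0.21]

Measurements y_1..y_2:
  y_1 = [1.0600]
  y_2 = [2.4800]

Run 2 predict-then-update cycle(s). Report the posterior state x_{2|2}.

step 1: x^-=[-4.2340, -2.1100]  P^-=[0.6636 0.1130; 0.1130 0.3100]  H_jac=[-0.8950 -0.4460]  S=[1.0335]  K=[-0.6235; -0.2317]  nu=[-3.6706]  x^+=[-1.9455, -1.2597]  P^+=[0.2619 -0.0363; -0.0363 0.2545]
step 2: x^-=[-2.4494, -1.2597]  P^-=[0.3236 0.0696; 0.0696 0.3545]  H_jac=[-0.8893 -0.4574]  S=[0.7366]  K=[-0.4338; -0.3041]  nu=[-0.2743]  x^+=[-2.3304, -1.1763]  P^+=[0.1850 -0.0276; -0.0276 0.2864]

x_post = [-2.3304, -1.1763]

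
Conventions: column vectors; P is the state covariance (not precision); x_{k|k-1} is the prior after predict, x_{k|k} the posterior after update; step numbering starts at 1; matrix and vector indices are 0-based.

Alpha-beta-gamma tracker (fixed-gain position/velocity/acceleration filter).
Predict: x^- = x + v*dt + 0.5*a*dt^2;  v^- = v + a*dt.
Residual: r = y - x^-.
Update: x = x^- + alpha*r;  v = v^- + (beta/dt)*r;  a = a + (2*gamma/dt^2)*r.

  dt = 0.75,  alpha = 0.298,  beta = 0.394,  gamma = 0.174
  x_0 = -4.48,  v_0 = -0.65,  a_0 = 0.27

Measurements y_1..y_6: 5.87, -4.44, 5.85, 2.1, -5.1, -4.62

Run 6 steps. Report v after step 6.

step 1: x_pred=-4.8916  r=10.7616  x^+=-1.6846  v^+=5.2059  a^+=6.9278
step 2: x_pred=4.1683  r=-8.6083  x^+=1.6030  v^+=5.8796  a^+=1.6022
step 3: x_pred=6.4633  r=-0.6133  x^+=6.2805  v^+=6.7590  a^+=1.2228
step 4: x_pred=11.6937  r=-9.5937  x^+=8.8348  v^+=2.6362  a^+=-4.7125
step 5: x_pred=9.4865  r=-14.5865  x^+=5.1397  v^+=-8.5610  a^+=-13.7367
step 6: x_pred=-5.1445  r=0.5245  x^+=-4.9882  v^+=-18.5880  a^+=-13.4123

v_post = -18.5880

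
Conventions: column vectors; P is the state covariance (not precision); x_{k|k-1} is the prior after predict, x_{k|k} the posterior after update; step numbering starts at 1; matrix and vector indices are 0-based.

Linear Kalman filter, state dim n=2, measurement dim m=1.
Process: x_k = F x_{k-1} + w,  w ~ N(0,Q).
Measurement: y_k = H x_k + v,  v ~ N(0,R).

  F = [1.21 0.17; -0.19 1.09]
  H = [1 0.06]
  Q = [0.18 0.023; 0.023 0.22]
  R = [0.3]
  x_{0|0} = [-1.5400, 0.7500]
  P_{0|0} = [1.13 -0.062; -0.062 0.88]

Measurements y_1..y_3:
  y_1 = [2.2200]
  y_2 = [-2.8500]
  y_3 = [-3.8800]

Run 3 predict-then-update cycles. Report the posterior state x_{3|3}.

x_post = [-2.9310, -1.3830]

step 1: x^-=[-1.7359, 1.1101]  P^-=[1.8344 -0.1535; -0.1535 1.3320]  S=[2.1207]  K=[0.8606; -0.0347]  nu=[3.8893]  x^+=[1.6113, 0.9752]  P^+=[0.2636 -0.0902; -0.0902 1.3294]
step 2: x^-=[2.1155, 0.7568]  P^-=[0.5673 0.0927; 0.0927 1.8464]  S=[0.8850]  K=[0.6472; 0.2299]  nu=[-5.0109]  x^+=[-1.1277, -0.3954]  P^+=[0.1965 -0.0390; -0.0390 1.7996]
step 3: x^-=[-1.4318, -0.2168]  P^-=[0.5037 0.2611; 0.2611 2.3813]  S=[0.8436]  K=[0.6156; 0.4789]  nu=[-2.4352]  x^+=[-2.9310, -1.3830]  P^+=[0.1839 0.0124; 0.0124 2.1879]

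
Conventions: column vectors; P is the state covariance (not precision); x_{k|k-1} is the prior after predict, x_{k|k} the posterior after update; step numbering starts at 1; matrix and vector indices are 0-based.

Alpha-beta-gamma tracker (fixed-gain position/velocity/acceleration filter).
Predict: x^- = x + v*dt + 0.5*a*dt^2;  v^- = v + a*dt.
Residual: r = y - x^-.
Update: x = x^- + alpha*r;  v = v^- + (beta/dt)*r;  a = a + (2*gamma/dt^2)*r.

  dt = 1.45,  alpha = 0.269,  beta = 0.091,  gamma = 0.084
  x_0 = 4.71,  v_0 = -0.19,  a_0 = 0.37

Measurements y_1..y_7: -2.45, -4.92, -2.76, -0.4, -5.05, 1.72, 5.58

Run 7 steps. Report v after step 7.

step 1: x_pred=4.8235  r=-7.2735  x^+=2.8669  v^+=-0.1100  a^+=-0.2112
step 2: x_pred=2.4854  r=-7.4054  x^+=0.4934  v^+=-0.8809  a^+=-0.8029
step 3: x_pred=-1.6281  r=-1.1319  x^+=-1.9326  v^+=-2.1162  a^+=-0.8934
step 4: x_pred=-5.9402  r=5.5402  x^+=-4.4499  v^+=-3.0639  a^+=-0.4507
step 5: x_pred=-9.3663  r=4.3163  x^+=-8.2052  v^+=-3.4465  a^+=-0.1058
step 6: x_pred=-13.3138  r=15.0338  x^+=-9.2697  v^+=-2.6564  a^+=1.0955
step 7: x_pred=-11.9698  r=17.5498  x^+=-7.2489  v^+=0.0335  a^+=2.4978

v_post = 0.0335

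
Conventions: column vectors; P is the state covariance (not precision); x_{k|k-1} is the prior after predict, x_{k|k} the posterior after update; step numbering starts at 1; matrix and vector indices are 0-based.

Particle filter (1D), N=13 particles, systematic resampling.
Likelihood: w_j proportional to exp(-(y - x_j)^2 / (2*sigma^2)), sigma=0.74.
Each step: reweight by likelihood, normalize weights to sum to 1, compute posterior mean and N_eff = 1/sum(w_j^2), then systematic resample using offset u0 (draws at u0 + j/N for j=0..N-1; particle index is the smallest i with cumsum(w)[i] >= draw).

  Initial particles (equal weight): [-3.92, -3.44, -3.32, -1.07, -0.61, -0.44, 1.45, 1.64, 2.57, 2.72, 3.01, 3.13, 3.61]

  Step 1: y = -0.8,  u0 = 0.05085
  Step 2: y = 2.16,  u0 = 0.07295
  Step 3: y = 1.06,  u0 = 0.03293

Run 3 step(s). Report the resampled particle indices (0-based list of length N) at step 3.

step 1: w=[0.0000, 0.0006, 0.0011, 0.3329, 0.3442, 0.3161, 0.0035, 0.0015, 0.0000, 0.0000, 0.0000, 0.0000, 0.0000]  mean=-0.7035  Neff=3.0374  idx=[3, 3, 3, 3, 4, 4, 4, 4, 4, 5, 5, 5, 5]
step 2: w=[0.0055, 0.0055, 0.0055, 0.0055, 0.0688, 0.0688, 0.0688, 0.0688, 0.0688, 0.1584, 0.1584, 0.1584, 0.1584]  mean=-0.5125  Neff=8.0515  idx=[4, 5, 6, 8, 9, 9, 10, 10, 11, 11, 12, 12, 12]
step 3: w=[0.0534, 0.0534, 0.0534, 0.0534, 0.0874, 0.0874, 0.0874, 0.0874, 0.0874, 0.0874, 0.0874, 0.0874, 0.0874]  mean=-0.4763  Neff=12.4819  idx=[0, 2, 3, 4, 5, 6, 7, 8, 8, 9, 10, 11, 12]

resampled_idx = [0, 2, 3, 4, 5, 6, 7, 8, 8, 9, 10, 11, 12]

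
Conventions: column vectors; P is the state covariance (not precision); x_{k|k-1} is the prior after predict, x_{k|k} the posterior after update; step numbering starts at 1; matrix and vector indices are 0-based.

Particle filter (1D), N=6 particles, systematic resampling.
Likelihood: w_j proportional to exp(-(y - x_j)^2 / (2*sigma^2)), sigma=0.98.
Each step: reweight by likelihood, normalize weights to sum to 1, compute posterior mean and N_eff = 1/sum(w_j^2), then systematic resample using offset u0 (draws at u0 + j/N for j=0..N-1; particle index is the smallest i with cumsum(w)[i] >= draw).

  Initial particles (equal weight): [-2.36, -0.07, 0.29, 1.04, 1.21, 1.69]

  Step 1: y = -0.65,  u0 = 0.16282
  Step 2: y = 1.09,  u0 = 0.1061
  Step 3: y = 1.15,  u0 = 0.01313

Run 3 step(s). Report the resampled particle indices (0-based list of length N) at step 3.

resampled_idx = [0, 1, 2, 3, 4, 5]

step 1: w=[0.1021, 0.3926, 0.2953, 0.1057, 0.0772, 0.0270]  mean=0.0664  Neff=3.7086  idx=[1, 1, 2, 2, 3, 5]
step 2: w=[0.1167, 0.1167, 0.1685, 0.1685, 0.2348, 0.1949]  mean=0.6550  Neff=5.6463  idx=[0, 2, 3, 4, 4, 5]
step 3: w=[0.0987, 0.1458, 0.1458, 0.2129, 0.2129, 0.1840]  mean=0.8314  Neff=5.6583  idx=[0, 1, 2, 3, 4, 5]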